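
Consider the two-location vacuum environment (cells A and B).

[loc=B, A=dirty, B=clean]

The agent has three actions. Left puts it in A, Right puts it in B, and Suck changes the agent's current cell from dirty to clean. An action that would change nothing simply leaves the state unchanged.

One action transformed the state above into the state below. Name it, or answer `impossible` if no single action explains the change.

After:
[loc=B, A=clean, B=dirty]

impossible

try  Left: loc=A A=dirty B=clean
try Right: loc=B A=dirty B=clean
try  Suck: loc=B A=dirty B=clean
no single action produces the after-state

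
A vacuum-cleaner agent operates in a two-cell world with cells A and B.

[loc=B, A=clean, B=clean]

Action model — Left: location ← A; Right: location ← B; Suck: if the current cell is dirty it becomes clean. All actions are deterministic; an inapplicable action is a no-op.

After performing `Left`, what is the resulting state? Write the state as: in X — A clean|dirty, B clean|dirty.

start: in B — A clean, B clean
t=1 Left ⇒ in A — A clean, B clean

in A — A clean, B clean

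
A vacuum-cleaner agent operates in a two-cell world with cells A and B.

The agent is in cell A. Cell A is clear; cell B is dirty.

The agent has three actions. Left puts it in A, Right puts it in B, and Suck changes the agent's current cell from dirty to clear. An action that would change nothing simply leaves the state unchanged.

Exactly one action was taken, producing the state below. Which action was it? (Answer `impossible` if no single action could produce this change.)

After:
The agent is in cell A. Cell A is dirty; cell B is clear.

try  Left: loc=A A=clear B=dirty
try Right: loc=B A=clear B=dirty
try  Suck: loc=A A=clear B=dirty
no single action produces the after-state

impossible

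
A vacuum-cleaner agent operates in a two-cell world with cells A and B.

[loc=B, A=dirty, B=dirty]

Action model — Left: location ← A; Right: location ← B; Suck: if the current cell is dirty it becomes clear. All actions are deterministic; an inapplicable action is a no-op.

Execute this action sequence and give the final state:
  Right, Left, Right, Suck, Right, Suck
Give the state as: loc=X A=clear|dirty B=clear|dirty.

loc=B A=dirty B=clear

t=1 Right ⇒ loc=B A=dirty B=dirty
t=2 Left ⇒ loc=A A=dirty B=dirty
t=3 Right ⇒ loc=B A=dirty B=dirty
t=4 Suck ⇒ loc=B A=dirty B=clear
t=5 Right ⇒ loc=B A=dirty B=clear
t=6 Suck ⇒ loc=B A=dirty B=clear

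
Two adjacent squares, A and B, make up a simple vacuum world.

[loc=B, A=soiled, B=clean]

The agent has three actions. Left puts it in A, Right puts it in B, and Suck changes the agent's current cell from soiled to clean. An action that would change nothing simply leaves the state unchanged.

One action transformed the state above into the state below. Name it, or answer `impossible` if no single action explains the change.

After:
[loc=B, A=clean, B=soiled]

try  Left: <A|soiled|clean>
try Right: <B|soiled|clean>
try  Suck: <B|soiled|clean>
no single action produces the after-state

impossible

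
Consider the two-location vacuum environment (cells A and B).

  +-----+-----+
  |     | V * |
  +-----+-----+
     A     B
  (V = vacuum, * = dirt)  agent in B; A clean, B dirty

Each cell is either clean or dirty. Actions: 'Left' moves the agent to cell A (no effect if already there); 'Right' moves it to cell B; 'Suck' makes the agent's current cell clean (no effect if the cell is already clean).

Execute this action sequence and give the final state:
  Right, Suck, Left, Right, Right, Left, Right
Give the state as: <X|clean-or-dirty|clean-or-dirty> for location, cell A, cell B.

<B|clean|clean>

Right (#1): <B|clean|dirty>
Suck (#2): <B|clean|clean>
Left (#3): <A|clean|clean>
Right (#4): <B|clean|clean>
Right (#5): <B|clean|clean>
Left (#6): <A|clean|clean>
Right (#7): <B|clean|clean>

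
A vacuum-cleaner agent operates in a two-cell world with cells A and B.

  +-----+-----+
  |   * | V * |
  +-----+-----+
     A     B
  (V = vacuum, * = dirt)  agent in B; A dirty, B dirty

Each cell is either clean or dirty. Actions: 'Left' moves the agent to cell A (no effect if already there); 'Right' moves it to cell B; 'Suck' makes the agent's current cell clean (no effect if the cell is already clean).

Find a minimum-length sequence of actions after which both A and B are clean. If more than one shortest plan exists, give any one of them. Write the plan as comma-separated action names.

Suck, Left, Suck

1) do Suck; now (B; A:dirty, B:clean)
2) do Left; now (A; A:dirty, B:clean)
3) do Suck; now (A; A:clean, B:clean)
min 3: Suck B + move + Suck A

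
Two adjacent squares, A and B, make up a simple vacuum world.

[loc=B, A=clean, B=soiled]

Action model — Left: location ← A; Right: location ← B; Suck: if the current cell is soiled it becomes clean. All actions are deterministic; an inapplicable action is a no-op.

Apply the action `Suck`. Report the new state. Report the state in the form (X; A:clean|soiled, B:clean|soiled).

start: (B; A:clean, B:soiled)
t=1 Suck ⇒ (B; A:clean, B:clean)

(B; A:clean, B:clean)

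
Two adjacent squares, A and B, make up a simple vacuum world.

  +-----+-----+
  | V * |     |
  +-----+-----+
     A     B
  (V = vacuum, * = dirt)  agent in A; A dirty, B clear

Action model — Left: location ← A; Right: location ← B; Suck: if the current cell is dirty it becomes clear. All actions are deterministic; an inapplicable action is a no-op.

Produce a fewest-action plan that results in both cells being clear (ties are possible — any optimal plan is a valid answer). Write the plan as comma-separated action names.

Suck

[1] after Suck: (A; A:clear, B:clear)
min 1: A is dirty, one Suck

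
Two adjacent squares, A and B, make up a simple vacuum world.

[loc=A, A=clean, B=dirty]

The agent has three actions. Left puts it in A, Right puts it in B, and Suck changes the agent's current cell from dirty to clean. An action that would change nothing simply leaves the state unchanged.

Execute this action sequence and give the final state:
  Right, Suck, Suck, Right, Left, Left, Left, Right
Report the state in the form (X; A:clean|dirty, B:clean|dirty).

(B; A:clean, B:clean)

1) do Right; now (B; A:clean, B:dirty)
2) do Suck; now (B; A:clean, B:clean)
3) do Suck; now (B; A:clean, B:clean)
4) do Right; now (B; A:clean, B:clean)
5) do Left; now (A; A:clean, B:clean)
6) do Left; now (A; A:clean, B:clean)
7) do Left; now (A; A:clean, B:clean)
8) do Right; now (B; A:clean, B:clean)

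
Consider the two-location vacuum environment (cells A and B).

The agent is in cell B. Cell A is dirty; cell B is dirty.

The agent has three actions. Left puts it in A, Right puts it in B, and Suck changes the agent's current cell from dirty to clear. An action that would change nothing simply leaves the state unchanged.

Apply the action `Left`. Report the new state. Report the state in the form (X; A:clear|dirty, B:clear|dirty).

(A; A:dirty, B:dirty)

start: (B; A:dirty, B:dirty)
step 1/1 (Left): (A; A:dirty, B:dirty)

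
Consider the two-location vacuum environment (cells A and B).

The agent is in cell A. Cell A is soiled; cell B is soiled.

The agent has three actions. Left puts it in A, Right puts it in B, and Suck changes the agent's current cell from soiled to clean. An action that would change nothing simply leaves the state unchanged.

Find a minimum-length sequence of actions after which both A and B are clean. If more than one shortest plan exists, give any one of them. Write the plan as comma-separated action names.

Suck, Right, Suck

Suck (#1): loc=A A=clean B=soiled
Right (#2): loc=B A=clean B=soiled
Suck (#3): loc=B A=clean B=clean
min 3: Suck A + move + Suck B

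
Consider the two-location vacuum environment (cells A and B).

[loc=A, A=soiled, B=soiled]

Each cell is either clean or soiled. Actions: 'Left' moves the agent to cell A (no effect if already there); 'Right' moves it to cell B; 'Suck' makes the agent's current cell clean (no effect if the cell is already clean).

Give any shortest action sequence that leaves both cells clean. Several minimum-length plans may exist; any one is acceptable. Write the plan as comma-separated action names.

Suck, Right, Suck

1. Suck → in A — A clean, B soiled
2. Right → in B — A clean, B soiled
3. Suck → in B — A clean, B clean
min 3: Suck A + move + Suck B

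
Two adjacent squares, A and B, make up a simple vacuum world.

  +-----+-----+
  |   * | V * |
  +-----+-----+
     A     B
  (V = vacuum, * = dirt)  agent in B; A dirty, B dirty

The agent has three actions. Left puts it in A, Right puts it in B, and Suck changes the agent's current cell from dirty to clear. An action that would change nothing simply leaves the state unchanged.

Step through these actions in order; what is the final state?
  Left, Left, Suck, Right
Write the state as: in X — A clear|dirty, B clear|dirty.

in B — A clear, B dirty

t=1 Left ⇒ in A — A dirty, B dirty
t=2 Left ⇒ in A — A dirty, B dirty
t=3 Suck ⇒ in A — A clear, B dirty
t=4 Right ⇒ in B — A clear, B dirty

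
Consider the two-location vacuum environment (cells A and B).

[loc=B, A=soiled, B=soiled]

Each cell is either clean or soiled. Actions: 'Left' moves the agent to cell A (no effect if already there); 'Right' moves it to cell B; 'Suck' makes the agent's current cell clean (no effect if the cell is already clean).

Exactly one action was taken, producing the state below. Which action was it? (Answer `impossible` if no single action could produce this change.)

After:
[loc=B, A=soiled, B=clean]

try  Left: (A; A:soiled, B:soiled)
try Right: (B; A:soiled, B:soiled)
try  Suck: (B; A:soiled, B:clean)  ← match

Suck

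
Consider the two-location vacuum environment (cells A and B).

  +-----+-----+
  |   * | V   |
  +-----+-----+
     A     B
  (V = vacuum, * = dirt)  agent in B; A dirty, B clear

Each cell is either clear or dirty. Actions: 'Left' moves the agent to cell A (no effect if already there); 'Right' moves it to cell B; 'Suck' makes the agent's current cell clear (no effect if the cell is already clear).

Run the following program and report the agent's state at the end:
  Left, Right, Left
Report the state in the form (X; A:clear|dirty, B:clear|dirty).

[1] after Left: (A; A:dirty, B:clear)
[2] after Right: (B; A:dirty, B:clear)
[3] after Left: (A; A:dirty, B:clear)

(A; A:dirty, B:clear)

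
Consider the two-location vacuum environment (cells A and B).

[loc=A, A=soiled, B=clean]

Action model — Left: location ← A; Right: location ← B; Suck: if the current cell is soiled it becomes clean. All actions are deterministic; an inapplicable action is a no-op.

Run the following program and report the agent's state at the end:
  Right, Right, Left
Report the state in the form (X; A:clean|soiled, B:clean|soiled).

(A; A:soiled, B:clean)

1. Right → (B; A:soiled, B:clean)
2. Right → (B; A:soiled, B:clean)
3. Left → (A; A:soiled, B:clean)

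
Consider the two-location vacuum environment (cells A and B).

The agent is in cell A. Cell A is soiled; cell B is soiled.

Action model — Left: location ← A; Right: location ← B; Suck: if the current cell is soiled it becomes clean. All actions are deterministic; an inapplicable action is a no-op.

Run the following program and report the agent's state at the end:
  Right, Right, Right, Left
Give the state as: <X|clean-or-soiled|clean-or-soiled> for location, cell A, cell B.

1) do Right; now <B|soiled|soiled>
2) do Right; now <B|soiled|soiled>
3) do Right; now <B|soiled|soiled>
4) do Left; now <A|soiled|soiled>

<A|soiled|soiled>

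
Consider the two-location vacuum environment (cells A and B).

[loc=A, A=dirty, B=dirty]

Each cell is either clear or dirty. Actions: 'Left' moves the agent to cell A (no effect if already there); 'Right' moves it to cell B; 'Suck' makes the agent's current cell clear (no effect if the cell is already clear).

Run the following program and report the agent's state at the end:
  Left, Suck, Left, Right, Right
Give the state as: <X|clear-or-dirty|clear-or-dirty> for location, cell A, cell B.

<B|clear|dirty>

step 1/5 (Left): <A|dirty|dirty>
step 2/5 (Suck): <A|clear|dirty>
step 3/5 (Left): <A|clear|dirty>
step 4/5 (Right): <B|clear|dirty>
step 5/5 (Right): <B|clear|dirty>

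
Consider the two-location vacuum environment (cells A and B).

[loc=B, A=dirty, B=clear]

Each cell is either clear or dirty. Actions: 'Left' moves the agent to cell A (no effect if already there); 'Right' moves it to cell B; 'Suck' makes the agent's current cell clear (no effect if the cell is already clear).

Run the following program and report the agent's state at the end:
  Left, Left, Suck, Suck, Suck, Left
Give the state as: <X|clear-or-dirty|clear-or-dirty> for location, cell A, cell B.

Left (#1): <A|dirty|clear>
Left (#2): <A|dirty|clear>
Suck (#3): <A|clear|clear>
Suck (#4): <A|clear|clear>
Suck (#5): <A|clear|clear>
Left (#6): <A|clear|clear>

<A|clear|clear>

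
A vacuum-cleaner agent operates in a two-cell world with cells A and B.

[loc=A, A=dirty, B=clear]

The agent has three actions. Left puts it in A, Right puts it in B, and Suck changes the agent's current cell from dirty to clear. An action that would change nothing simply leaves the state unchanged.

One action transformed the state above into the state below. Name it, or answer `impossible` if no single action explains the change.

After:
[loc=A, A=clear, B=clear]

Suck

try  Left: in A — A dirty, B clear
try Right: in B — A dirty, B clear
try  Suck: in A — A clear, B clear  ← match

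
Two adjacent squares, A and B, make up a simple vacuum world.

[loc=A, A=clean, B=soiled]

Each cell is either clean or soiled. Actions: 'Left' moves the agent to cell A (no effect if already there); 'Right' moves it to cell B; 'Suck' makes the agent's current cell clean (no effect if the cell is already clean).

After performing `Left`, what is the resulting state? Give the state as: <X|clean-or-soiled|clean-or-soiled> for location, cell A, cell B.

<A|clean|soiled>

start: <A|clean|soiled>
1. Left → <A|clean|soiled>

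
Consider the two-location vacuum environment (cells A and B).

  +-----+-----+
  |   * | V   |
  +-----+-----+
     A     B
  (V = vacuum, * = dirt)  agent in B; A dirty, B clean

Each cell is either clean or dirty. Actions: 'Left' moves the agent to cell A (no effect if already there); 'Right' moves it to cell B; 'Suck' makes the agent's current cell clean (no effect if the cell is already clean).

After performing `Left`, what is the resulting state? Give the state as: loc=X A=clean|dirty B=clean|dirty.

loc=A A=dirty B=clean

start: loc=B A=dirty B=clean
t=1 Left ⇒ loc=A A=dirty B=clean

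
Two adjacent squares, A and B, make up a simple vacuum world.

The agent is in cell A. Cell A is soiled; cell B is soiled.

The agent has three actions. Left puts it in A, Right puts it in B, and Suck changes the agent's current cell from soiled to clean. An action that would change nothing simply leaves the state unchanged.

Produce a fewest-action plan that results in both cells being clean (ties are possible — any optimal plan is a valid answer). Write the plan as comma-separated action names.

Suck, Right, Suck

Suck (#1): <A|clean|soiled>
Right (#2): <B|clean|soiled>
Suck (#3): <B|clean|clean>
min 3: Suck A + move + Suck B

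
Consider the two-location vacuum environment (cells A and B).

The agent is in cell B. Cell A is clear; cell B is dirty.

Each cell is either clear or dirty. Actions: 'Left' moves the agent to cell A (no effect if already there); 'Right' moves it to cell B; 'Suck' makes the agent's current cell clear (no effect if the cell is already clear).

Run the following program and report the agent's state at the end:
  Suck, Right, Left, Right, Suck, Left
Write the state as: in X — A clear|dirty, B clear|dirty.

in A — A clear, B clear

1. Suck → in B — A clear, B clear
2. Right → in B — A clear, B clear
3. Left → in A — A clear, B clear
4. Right → in B — A clear, B clear
5. Suck → in B — A clear, B clear
6. Left → in A — A clear, B clear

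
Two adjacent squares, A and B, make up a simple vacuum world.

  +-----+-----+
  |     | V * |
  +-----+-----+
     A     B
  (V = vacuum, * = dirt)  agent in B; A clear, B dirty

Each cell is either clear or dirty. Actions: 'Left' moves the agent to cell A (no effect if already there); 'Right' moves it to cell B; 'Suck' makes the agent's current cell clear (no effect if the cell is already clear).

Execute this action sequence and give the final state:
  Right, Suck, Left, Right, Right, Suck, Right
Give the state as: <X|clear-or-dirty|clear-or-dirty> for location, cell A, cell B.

<B|clear|clear>

1) do Right; now <B|clear|dirty>
2) do Suck; now <B|clear|clear>
3) do Left; now <A|clear|clear>
4) do Right; now <B|clear|clear>
5) do Right; now <B|clear|clear>
6) do Suck; now <B|clear|clear>
7) do Right; now <B|clear|clear>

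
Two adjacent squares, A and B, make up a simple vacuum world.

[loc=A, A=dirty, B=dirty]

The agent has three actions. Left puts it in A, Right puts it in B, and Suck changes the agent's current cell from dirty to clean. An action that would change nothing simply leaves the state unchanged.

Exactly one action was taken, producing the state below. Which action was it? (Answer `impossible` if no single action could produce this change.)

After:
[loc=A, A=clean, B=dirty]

Suck

try  Left: loc=A A=dirty B=dirty
try Right: loc=B A=dirty B=dirty
try  Suck: loc=A A=clean B=dirty  ← match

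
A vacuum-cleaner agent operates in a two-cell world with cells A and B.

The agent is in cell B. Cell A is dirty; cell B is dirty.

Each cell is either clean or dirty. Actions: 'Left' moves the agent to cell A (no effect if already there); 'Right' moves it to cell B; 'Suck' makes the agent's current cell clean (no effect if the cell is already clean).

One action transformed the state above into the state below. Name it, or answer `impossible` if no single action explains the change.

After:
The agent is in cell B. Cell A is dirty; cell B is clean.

try  Left: <A|dirty|dirty>
try Right: <B|dirty|dirty>
try  Suck: <B|dirty|clean>  ← match

Suck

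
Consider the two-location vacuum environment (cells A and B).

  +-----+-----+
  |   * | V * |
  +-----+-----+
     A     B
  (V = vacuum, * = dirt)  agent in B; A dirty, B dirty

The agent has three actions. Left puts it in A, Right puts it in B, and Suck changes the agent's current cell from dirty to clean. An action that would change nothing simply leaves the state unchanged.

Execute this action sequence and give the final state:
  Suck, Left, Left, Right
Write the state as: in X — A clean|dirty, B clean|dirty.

1) do Suck; now in B — A dirty, B clean
2) do Left; now in A — A dirty, B clean
3) do Left; now in A — A dirty, B clean
4) do Right; now in B — A dirty, B clean

in B — A dirty, B clean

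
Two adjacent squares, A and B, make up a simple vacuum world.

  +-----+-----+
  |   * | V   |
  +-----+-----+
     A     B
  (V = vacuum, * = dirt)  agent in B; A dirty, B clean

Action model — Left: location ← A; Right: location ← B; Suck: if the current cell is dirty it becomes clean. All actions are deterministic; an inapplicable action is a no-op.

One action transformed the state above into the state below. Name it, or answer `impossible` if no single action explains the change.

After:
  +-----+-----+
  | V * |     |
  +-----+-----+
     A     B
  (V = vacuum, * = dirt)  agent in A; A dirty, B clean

Left

try  Left: in A — A dirty, B clean  ← match
try Right: in B — A dirty, B clean
try  Suck: in B — A dirty, B clean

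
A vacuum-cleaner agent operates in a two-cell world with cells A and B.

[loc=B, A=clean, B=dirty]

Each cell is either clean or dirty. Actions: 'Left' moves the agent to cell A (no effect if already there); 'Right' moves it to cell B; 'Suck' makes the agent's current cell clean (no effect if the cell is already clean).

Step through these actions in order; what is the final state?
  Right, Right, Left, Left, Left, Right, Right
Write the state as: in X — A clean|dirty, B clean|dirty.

in B — A clean, B dirty

1. Right → in B — A clean, B dirty
2. Right → in B — A clean, B dirty
3. Left → in A — A clean, B dirty
4. Left → in A — A clean, B dirty
5. Left → in A — A clean, B dirty
6. Right → in B — A clean, B dirty
7. Right → in B — A clean, B dirty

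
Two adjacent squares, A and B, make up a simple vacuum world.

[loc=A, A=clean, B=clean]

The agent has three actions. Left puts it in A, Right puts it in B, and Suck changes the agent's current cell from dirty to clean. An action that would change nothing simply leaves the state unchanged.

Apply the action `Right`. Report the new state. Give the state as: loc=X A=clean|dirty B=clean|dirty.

start: loc=A A=clean B=clean
Right (#1): loc=B A=clean B=clean

loc=B A=clean B=clean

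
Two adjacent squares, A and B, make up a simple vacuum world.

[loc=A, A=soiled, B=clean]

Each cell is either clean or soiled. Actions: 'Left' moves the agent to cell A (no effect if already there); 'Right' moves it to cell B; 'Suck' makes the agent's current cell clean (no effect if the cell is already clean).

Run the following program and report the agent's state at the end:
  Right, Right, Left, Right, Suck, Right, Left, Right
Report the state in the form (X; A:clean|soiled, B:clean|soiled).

1) do Right; now (B; A:soiled, B:clean)
2) do Right; now (B; A:soiled, B:clean)
3) do Left; now (A; A:soiled, B:clean)
4) do Right; now (B; A:soiled, B:clean)
5) do Suck; now (B; A:soiled, B:clean)
6) do Right; now (B; A:soiled, B:clean)
7) do Left; now (A; A:soiled, B:clean)
8) do Right; now (B; A:soiled, B:clean)

(B; A:soiled, B:clean)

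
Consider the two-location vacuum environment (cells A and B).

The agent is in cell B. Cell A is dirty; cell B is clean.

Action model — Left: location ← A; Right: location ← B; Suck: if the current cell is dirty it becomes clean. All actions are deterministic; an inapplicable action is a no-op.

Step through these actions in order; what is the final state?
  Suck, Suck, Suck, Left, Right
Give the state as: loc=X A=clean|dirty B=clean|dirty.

step 1/5 (Suck): loc=B A=dirty B=clean
step 2/5 (Suck): loc=B A=dirty B=clean
step 3/5 (Suck): loc=B A=dirty B=clean
step 4/5 (Left): loc=A A=dirty B=clean
step 5/5 (Right): loc=B A=dirty B=clean

loc=B A=dirty B=clean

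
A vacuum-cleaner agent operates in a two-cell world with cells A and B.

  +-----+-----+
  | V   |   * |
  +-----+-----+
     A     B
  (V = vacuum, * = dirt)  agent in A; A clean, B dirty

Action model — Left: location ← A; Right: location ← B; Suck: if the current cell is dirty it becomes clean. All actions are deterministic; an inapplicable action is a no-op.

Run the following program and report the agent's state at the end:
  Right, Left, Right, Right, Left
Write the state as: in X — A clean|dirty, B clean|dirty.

t=1 Right ⇒ in B — A clean, B dirty
t=2 Left ⇒ in A — A clean, B dirty
t=3 Right ⇒ in B — A clean, B dirty
t=4 Right ⇒ in B — A clean, B dirty
t=5 Left ⇒ in A — A clean, B dirty

in A — A clean, B dirty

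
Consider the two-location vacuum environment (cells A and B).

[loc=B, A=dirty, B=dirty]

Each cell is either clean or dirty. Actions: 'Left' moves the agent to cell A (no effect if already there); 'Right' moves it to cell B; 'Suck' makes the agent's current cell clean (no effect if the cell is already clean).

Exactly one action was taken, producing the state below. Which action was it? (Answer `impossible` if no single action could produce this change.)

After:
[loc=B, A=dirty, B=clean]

try  Left: loc=A A=dirty B=dirty
try Right: loc=B A=dirty B=dirty
try  Suck: loc=B A=dirty B=clean  ← match

Suck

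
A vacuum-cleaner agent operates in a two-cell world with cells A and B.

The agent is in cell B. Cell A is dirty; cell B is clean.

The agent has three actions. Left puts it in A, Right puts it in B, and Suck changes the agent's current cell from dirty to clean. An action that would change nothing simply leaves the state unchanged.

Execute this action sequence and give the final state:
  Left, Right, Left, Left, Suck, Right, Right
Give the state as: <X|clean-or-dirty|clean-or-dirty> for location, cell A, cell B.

[1] after Left: <A|dirty|clean>
[2] after Right: <B|dirty|clean>
[3] after Left: <A|dirty|clean>
[4] after Left: <A|dirty|clean>
[5] after Suck: <A|clean|clean>
[6] after Right: <B|clean|clean>
[7] after Right: <B|clean|clean>

<B|clean|clean>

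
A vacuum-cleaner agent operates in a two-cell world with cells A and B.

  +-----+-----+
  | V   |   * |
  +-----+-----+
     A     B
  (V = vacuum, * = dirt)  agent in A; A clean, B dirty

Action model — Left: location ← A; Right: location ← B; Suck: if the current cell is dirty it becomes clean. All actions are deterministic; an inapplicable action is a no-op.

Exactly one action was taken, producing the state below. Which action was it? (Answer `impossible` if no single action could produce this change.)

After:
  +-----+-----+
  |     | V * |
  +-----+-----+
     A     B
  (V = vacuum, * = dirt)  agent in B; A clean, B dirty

try  Left: (A; A:clean, B:dirty)
try Right: (B; A:clean, B:dirty)  ← match
try  Suck: (A; A:clean, B:dirty)

Right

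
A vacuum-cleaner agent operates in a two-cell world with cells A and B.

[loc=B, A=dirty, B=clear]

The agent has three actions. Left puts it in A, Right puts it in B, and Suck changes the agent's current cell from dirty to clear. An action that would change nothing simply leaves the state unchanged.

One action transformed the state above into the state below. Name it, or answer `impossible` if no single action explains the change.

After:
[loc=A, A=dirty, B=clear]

try  Left: in A — A dirty, B clear  ← match
try Right: in B — A dirty, B clear
try  Suck: in B — A dirty, B clear

Left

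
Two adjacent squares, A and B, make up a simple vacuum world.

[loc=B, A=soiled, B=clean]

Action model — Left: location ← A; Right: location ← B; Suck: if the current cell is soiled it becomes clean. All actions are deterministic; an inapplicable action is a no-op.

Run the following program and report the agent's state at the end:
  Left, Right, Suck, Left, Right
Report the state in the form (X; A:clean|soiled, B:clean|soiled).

1. Left → (A; A:soiled, B:clean)
2. Right → (B; A:soiled, B:clean)
3. Suck → (B; A:soiled, B:clean)
4. Left → (A; A:soiled, B:clean)
5. Right → (B; A:soiled, B:clean)

(B; A:soiled, B:clean)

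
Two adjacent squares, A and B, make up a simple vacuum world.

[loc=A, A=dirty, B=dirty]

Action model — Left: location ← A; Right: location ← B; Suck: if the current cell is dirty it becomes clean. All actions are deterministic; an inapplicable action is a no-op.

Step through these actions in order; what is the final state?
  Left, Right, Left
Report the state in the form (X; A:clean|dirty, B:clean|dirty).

(A; A:dirty, B:dirty)

1) do Left; now (A; A:dirty, B:dirty)
2) do Right; now (B; A:dirty, B:dirty)
3) do Left; now (A; A:dirty, B:dirty)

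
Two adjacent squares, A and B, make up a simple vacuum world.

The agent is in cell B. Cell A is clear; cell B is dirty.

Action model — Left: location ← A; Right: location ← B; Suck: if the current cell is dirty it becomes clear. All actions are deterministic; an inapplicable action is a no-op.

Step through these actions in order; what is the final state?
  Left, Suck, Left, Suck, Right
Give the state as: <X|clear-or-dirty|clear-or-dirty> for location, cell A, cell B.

<B|clear|dirty>

1. Left → <A|clear|dirty>
2. Suck → <A|clear|dirty>
3. Left → <A|clear|dirty>
4. Suck → <A|clear|dirty>
5. Right → <B|clear|dirty>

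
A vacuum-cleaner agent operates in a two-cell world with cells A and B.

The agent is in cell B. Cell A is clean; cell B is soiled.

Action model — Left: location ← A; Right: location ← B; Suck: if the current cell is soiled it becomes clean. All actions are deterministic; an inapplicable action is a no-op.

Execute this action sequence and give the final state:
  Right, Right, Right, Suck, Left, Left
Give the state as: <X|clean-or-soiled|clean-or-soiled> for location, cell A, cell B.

<A|clean|clean>

Right (#1): <B|clean|soiled>
Right (#2): <B|clean|soiled>
Right (#3): <B|clean|soiled>
Suck (#4): <B|clean|clean>
Left (#5): <A|clean|clean>
Left (#6): <A|clean|clean>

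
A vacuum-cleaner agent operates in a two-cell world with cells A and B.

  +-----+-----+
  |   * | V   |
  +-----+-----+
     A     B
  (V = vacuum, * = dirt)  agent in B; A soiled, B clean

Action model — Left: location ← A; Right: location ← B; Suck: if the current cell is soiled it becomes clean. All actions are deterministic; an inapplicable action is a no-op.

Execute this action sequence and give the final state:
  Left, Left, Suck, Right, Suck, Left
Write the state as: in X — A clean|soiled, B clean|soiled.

t=1 Left ⇒ in A — A soiled, B clean
t=2 Left ⇒ in A — A soiled, B clean
t=3 Suck ⇒ in A — A clean, B clean
t=4 Right ⇒ in B — A clean, B clean
t=5 Suck ⇒ in B — A clean, B clean
t=6 Left ⇒ in A — A clean, B clean

in A — A clean, B clean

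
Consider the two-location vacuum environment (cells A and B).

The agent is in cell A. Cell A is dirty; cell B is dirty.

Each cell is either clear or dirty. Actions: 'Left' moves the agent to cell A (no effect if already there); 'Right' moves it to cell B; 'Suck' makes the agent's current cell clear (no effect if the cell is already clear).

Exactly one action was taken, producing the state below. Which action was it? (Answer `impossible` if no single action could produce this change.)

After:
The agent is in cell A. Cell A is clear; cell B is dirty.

Suck

try  Left: <A|dirty|dirty>
try Right: <B|dirty|dirty>
try  Suck: <A|clear|dirty>  ← match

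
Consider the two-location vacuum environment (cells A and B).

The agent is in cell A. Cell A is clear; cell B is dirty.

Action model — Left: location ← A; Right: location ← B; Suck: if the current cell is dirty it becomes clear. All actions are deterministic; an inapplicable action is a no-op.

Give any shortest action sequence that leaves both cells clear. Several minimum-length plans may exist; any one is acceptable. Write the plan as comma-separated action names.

1) do Right; now <B|clear|dirty>
2) do Suck; now <B|clear|clear>
min 2: go B then Suck

Right, Suck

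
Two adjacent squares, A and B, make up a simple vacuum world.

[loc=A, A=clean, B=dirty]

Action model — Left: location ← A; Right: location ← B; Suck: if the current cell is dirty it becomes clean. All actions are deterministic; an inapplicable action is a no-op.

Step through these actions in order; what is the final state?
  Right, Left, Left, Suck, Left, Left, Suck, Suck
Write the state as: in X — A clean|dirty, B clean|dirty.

step 1/8 (Right): in B — A clean, B dirty
step 2/8 (Left): in A — A clean, B dirty
step 3/8 (Left): in A — A clean, B dirty
step 4/8 (Suck): in A — A clean, B dirty
step 5/8 (Left): in A — A clean, B dirty
step 6/8 (Left): in A — A clean, B dirty
step 7/8 (Suck): in A — A clean, B dirty
step 8/8 (Suck): in A — A clean, B dirty

in A — A clean, B dirty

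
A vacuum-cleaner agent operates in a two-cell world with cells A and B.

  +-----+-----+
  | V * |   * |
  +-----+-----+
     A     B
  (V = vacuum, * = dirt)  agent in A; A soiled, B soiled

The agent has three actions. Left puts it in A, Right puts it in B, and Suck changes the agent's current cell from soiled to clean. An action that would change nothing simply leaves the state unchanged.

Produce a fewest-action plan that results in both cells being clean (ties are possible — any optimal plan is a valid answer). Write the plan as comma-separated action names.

1) do Suck; now in A — A clean, B soiled
2) do Right; now in B — A clean, B soiled
3) do Suck; now in B — A clean, B clean
min 3: Suck A + move + Suck B

Suck, Right, Suck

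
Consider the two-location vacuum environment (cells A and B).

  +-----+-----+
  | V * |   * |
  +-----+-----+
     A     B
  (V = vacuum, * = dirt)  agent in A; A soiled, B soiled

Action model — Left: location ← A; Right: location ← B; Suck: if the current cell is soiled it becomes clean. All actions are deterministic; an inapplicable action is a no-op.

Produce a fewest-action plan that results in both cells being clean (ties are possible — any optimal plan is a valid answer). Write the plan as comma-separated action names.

Suck, Right, Suck

[1] after Suck: <A|clean|soiled>
[2] after Right: <B|clean|soiled>
[3] after Suck: <B|clean|clean>
min 3: Suck A + move + Suck B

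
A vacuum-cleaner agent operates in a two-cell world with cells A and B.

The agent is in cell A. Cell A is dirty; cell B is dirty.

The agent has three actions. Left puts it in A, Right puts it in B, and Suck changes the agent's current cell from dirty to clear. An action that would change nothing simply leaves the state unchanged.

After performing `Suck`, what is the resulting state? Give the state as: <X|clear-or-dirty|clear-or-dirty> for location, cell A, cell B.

start: <A|dirty|dirty>
Suck (#1): <A|clear|dirty>

<A|clear|dirty>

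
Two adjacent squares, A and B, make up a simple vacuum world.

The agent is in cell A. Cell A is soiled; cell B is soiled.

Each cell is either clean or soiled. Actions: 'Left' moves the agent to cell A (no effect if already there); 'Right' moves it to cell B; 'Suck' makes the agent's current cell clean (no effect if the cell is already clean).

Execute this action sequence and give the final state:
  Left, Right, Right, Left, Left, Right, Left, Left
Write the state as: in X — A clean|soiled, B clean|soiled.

t=1 Left ⇒ in A — A soiled, B soiled
t=2 Right ⇒ in B — A soiled, B soiled
t=3 Right ⇒ in B — A soiled, B soiled
t=4 Left ⇒ in A — A soiled, B soiled
t=5 Left ⇒ in A — A soiled, B soiled
t=6 Right ⇒ in B — A soiled, B soiled
t=7 Left ⇒ in A — A soiled, B soiled
t=8 Left ⇒ in A — A soiled, B soiled

in A — A soiled, B soiled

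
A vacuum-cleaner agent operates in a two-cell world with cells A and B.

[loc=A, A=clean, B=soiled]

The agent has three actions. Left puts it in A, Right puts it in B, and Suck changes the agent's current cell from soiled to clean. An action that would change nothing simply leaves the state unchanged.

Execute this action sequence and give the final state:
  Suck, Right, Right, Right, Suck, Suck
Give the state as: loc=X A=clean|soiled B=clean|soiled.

t=1 Suck ⇒ loc=A A=clean B=soiled
t=2 Right ⇒ loc=B A=clean B=soiled
t=3 Right ⇒ loc=B A=clean B=soiled
t=4 Right ⇒ loc=B A=clean B=soiled
t=5 Suck ⇒ loc=B A=clean B=clean
t=6 Suck ⇒ loc=B A=clean B=clean

loc=B A=clean B=clean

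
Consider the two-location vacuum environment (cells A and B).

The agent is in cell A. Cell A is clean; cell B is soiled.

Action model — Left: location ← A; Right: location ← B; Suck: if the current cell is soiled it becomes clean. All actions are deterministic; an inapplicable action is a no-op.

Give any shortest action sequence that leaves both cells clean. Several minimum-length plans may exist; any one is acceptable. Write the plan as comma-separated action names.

Right, Suck

t=1 Right ⇒ loc=B A=clean B=soiled
t=2 Suck ⇒ loc=B A=clean B=clean
min 2: go B then Suck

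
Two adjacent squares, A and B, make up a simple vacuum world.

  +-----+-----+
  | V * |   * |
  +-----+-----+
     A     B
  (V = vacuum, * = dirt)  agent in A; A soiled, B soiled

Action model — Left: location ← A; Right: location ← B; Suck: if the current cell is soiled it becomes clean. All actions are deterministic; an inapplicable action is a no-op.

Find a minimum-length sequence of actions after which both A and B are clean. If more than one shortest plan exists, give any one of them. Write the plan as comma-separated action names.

Suck, Right, Suck

t=1 Suck ⇒ <A|clean|soiled>
t=2 Right ⇒ <B|clean|soiled>
t=3 Suck ⇒ <B|clean|clean>
min 3: Suck A + move + Suck B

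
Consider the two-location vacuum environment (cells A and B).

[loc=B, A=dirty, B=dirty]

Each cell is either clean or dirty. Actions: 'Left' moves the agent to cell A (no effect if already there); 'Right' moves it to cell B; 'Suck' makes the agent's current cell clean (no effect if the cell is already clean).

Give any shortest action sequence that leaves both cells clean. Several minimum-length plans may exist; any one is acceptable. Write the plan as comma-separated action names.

Suck (#1): in B — A dirty, B clean
Left (#2): in A — A dirty, B clean
Suck (#3): in A — A clean, B clean
min 3: Suck B + move + Suck A

Suck, Left, Suck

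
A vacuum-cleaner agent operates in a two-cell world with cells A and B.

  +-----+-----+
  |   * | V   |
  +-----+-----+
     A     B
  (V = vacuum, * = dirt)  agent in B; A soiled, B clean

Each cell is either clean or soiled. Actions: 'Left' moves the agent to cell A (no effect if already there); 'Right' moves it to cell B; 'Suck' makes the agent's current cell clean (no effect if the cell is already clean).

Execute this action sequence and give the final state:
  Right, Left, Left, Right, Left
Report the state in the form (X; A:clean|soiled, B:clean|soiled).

t=1 Right ⇒ (B; A:soiled, B:clean)
t=2 Left ⇒ (A; A:soiled, B:clean)
t=3 Left ⇒ (A; A:soiled, B:clean)
t=4 Right ⇒ (B; A:soiled, B:clean)
t=5 Left ⇒ (A; A:soiled, B:clean)

(A; A:soiled, B:clean)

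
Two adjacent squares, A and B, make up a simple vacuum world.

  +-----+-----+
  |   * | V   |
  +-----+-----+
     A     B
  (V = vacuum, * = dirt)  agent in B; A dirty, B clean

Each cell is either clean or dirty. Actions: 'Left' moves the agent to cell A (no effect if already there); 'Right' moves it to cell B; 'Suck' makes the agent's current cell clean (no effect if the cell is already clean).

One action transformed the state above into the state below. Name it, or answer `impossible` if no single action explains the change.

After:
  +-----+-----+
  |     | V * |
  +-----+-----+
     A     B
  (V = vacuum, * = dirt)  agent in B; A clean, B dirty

try  Left: loc=A A=dirty B=clean
try Right: loc=B A=dirty B=clean
try  Suck: loc=B A=dirty B=clean
no single action produces the after-state

impossible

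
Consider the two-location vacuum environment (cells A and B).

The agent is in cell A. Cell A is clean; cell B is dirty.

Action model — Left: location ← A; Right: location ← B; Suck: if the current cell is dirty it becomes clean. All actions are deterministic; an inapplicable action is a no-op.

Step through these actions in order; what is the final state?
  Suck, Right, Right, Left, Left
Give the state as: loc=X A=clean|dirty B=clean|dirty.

loc=A A=clean B=dirty

1. Suck → loc=A A=clean B=dirty
2. Right → loc=B A=clean B=dirty
3. Right → loc=B A=clean B=dirty
4. Left → loc=A A=clean B=dirty
5. Left → loc=A A=clean B=dirty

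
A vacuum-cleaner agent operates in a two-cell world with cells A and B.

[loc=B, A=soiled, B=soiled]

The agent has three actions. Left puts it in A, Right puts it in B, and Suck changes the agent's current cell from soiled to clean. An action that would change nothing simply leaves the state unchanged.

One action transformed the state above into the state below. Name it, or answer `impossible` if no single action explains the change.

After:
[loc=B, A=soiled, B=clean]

try  Left: in A — A soiled, B soiled
try Right: in B — A soiled, B soiled
try  Suck: in B — A soiled, B clean  ← match

Suck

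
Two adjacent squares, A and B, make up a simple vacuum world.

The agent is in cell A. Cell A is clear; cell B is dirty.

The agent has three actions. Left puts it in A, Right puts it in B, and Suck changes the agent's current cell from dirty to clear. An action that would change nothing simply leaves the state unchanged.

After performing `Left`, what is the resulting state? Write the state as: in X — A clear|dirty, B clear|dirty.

start: in A — A clear, B dirty
1) do Left; now in A — A clear, B dirty

in A — A clear, B dirty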